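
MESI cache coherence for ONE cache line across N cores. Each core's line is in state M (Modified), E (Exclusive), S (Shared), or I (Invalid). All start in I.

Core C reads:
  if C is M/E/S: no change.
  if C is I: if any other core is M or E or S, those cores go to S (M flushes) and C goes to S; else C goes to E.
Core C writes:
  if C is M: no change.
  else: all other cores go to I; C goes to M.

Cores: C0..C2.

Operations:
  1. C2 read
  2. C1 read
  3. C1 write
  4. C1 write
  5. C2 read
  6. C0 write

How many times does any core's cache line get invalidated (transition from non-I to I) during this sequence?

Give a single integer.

Answer: 3

Derivation:
Op 1: C2 read [C2 read from I: no other sharers -> C2=E (exclusive)] -> [I,I,E] (invalidations this op: 0; running total: 0)
Op 2: C1 read [C1 read from I: others=['C2=E'] -> C1=S, others downsized to S] -> [I,S,S] (invalidations this op: 0; running total: 0)
Op 3: C1 write [C1 write: invalidate ['C2=S'] -> C1=M] -> [I,M,I] (invalidations this op: 1; running total: 1)
Op 4: C1 write [C1 write: already M (modified), no change] -> [I,M,I] (invalidations this op: 0; running total: 1)
Op 5: C2 read [C2 read from I: others=['C1=M'] -> C2=S, others downsized to S] -> [I,S,S] (invalidations this op: 0; running total: 1)
Op 6: C0 write [C0 write: invalidate ['C1=S', 'C2=S'] -> C0=M] -> [M,I,I] (invalidations this op: 2; running total: 3)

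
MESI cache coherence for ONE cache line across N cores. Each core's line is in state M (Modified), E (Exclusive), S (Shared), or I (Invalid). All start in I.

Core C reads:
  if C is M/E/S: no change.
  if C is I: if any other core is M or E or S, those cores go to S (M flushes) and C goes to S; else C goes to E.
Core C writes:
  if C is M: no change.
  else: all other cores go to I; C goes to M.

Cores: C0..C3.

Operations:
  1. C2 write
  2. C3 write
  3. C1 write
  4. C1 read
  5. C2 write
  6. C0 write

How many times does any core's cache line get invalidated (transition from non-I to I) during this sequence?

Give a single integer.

Answer: 4

Derivation:
Op 1: C2 write [C2 write: invalidate none -> C2=M] -> [I,I,M,I] (invalidations this op: 0; running total: 0)
Op 2: C3 write [C3 write: invalidate ['C2=M'] -> C3=M] -> [I,I,I,M] (invalidations this op: 1; running total: 1)
Op 3: C1 write [C1 write: invalidate ['C3=M'] -> C1=M] -> [I,M,I,I] (invalidations this op: 1; running total: 2)
Op 4: C1 read [C1 read: already in M, no change] -> [I,M,I,I] (invalidations this op: 0; running total: 2)
Op 5: C2 write [C2 write: invalidate ['C1=M'] -> C2=M] -> [I,I,M,I] (invalidations this op: 1; running total: 3)
Op 6: C0 write [C0 write: invalidate ['C2=M'] -> C0=M] -> [M,I,I,I] (invalidations this op: 1; running total: 4)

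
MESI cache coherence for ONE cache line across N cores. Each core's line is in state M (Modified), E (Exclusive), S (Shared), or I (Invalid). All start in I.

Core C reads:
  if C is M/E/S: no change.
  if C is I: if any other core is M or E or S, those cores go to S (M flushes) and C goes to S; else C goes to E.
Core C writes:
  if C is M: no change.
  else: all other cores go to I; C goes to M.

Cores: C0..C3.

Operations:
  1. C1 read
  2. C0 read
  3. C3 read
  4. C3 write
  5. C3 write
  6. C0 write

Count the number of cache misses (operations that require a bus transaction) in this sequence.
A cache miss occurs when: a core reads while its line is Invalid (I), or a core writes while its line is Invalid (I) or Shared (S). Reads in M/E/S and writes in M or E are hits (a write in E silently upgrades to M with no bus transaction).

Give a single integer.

Answer: 5

Derivation:
Op 1: C1 read [C1 read from I: no other sharers -> C1=E (exclusive)] -> [I,E,I,I] [MISS #1: read from I]
Op 2: C0 read [C0 read from I: others=['C1=E'] -> C0=S, others downsized to S] -> [S,S,I,I] [MISS #2: read from I]
Op 3: C3 read [C3 read from I: others=['C0=S', 'C1=S'] -> C3=S, others downsized to S] -> [S,S,I,S] [MISS #3: read from I]
Op 4: C3 write [C3 write: invalidate ['C0=S', 'C1=S'] -> C3=M] -> [I,I,I,M] [MISS #4: write from S]
Op 5: C3 write [C3 write: already M (modified), no change] -> [I,I,I,M] [hit: write from M]
Op 6: C0 write [C0 write: invalidate ['C3=M'] -> C0=M] -> [M,I,I,I] [MISS #5: write from I]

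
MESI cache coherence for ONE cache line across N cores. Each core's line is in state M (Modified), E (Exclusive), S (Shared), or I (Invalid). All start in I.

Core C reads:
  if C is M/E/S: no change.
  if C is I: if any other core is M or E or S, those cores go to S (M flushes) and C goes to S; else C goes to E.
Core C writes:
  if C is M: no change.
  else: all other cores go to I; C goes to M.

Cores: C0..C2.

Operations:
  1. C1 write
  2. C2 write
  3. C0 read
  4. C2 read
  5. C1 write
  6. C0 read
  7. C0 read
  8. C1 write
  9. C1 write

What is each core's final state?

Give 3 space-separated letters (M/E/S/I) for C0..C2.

Answer: I M I

Derivation:
Op 1: C1 write [C1 write: invalidate none -> C1=M] -> [I,M,I]
Op 2: C2 write [C2 write: invalidate ['C1=M'] -> C2=M] -> [I,I,M]
Op 3: C0 read [C0 read from I: others=['C2=M'] -> C0=S, others downsized to S] -> [S,I,S]
Op 4: C2 read [C2 read: already in S, no change] -> [S,I,S]
Op 5: C1 write [C1 write: invalidate ['C0=S', 'C2=S'] -> C1=M] -> [I,M,I]
Op 6: C0 read [C0 read from I: others=['C1=M'] -> C0=S, others downsized to S] -> [S,S,I]
Op 7: C0 read [C0 read: already in S, no change] -> [S,S,I]
Op 8: C1 write [C1 write: invalidate ['C0=S'] -> C1=M] -> [I,M,I]
Op 9: C1 write [C1 write: already M (modified), no change] -> [I,M,I]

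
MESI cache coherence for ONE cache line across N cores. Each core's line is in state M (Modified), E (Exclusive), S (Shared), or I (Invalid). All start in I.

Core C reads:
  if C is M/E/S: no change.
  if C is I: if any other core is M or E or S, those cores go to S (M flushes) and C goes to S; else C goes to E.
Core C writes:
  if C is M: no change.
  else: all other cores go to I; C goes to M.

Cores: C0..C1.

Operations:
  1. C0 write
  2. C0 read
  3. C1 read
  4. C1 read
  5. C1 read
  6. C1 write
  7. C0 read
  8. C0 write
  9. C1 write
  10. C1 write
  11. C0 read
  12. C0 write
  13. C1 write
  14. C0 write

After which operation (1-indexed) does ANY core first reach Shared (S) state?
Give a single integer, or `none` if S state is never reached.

Answer: 3

Derivation:
Op 1: C0 write [C0 write: invalidate none -> C0=M] -> [M,I]
Op 2: C0 read [C0 read: already in M, no change] -> [M,I]
Op 3: C1 read [C1 read from I: others=['C0=M'] -> C1=S, others downsized to S] -> [S,S]
  -> First S state at op 3; remaining ops need not be traced.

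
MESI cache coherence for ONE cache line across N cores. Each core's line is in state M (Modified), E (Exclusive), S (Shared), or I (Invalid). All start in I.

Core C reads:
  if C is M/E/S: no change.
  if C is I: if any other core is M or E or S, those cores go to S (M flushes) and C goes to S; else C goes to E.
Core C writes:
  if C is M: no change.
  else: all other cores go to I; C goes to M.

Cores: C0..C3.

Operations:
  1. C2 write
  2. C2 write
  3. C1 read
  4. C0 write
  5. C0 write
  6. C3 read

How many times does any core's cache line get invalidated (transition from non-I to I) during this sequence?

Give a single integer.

Answer: 2

Derivation:
Op 1: C2 write [C2 write: invalidate none -> C2=M] -> [I,I,M,I] (invalidations this op: 0; running total: 0)
Op 2: C2 write [C2 write: already M (modified), no change] -> [I,I,M,I] (invalidations this op: 0; running total: 0)
Op 3: C1 read [C1 read from I: others=['C2=M'] -> C1=S, others downsized to S] -> [I,S,S,I] (invalidations this op: 0; running total: 0)
Op 4: C0 write [C0 write: invalidate ['C1=S', 'C2=S'] -> C0=M] -> [M,I,I,I] (invalidations this op: 2; running total: 2)
Op 5: C0 write [C0 write: already M (modified), no change] -> [M,I,I,I] (invalidations this op: 0; running total: 2)
Op 6: C3 read [C3 read from I: others=['C0=M'] -> C3=S, others downsized to S] -> [S,I,I,S] (invalidations this op: 0; running total: 2)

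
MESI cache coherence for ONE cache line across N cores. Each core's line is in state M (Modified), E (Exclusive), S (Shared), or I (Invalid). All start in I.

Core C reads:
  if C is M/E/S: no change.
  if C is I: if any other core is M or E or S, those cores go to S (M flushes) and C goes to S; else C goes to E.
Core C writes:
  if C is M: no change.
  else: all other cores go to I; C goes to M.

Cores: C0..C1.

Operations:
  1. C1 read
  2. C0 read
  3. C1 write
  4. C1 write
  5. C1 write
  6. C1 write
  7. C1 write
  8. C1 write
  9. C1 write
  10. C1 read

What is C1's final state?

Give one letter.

Answer: M

Derivation:
Op 1: C1 read [C1 read from I: no other sharers -> C1=E (exclusive)] -> [I,E]
Op 2: C0 read [C0 read from I: others=['C1=E'] -> C0=S, others downsized to S] -> [S,S]
Op 3: C1 write [C1 write: invalidate ['C0=S'] -> C1=M] -> [I,M]
Op 4: C1 write [C1 write: already M (modified), no change] -> [I,M]
Op 5: C1 write [C1 write: already M (modified), no change] -> [I,M]
Op 6: C1 write [C1 write: already M (modified), no change] -> [I,M]
Op 7: C1 write [C1 write: already M (modified), no change] -> [I,M]
Op 8: C1 write [C1 write: already M (modified), no change] -> [I,M]
Op 9: C1 write [C1 write: already M (modified), no change] -> [I,M]
Op 10: C1 read [C1 read: already in M, no change] -> [I,M]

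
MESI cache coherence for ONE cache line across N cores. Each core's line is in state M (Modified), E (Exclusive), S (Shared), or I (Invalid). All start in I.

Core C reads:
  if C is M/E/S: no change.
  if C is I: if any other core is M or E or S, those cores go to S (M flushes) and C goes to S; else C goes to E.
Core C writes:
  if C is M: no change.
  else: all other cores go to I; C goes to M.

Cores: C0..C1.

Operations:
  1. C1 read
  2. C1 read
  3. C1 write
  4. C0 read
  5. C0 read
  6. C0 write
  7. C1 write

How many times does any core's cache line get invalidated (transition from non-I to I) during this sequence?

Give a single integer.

Answer: 2

Derivation:
Op 1: C1 read [C1 read from I: no other sharers -> C1=E (exclusive)] -> [I,E] (invalidations this op: 0; running total: 0)
Op 2: C1 read [C1 read: already in E, no change] -> [I,E] (invalidations this op: 0; running total: 0)
Op 3: C1 write [C1 write: invalidate none -> C1=M] -> [I,M] (invalidations this op: 0; running total: 0)
Op 4: C0 read [C0 read from I: others=['C1=M'] -> C0=S, others downsized to S] -> [S,S] (invalidations this op: 0; running total: 0)
Op 5: C0 read [C0 read: already in S, no change] -> [S,S] (invalidations this op: 0; running total: 0)
Op 6: C0 write [C0 write: invalidate ['C1=S'] -> C0=M] -> [M,I] (invalidations this op: 1; running total: 1)
Op 7: C1 write [C1 write: invalidate ['C0=M'] -> C1=M] -> [I,M] (invalidations this op: 1; running total: 2)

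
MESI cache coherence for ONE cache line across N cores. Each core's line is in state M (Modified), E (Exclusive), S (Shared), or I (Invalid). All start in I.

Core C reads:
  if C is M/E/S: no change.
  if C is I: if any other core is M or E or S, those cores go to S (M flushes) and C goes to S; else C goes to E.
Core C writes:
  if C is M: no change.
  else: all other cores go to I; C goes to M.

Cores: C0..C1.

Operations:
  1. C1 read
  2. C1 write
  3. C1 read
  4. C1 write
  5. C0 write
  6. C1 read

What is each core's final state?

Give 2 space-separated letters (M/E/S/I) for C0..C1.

Op 1: C1 read [C1 read from I: no other sharers -> C1=E (exclusive)] -> [I,E]
Op 2: C1 write [C1 write: invalidate none -> C1=M] -> [I,M]
Op 3: C1 read [C1 read: already in M, no change] -> [I,M]
Op 4: C1 write [C1 write: already M (modified), no change] -> [I,M]
Op 5: C0 write [C0 write: invalidate ['C1=M'] -> C0=M] -> [M,I]
Op 6: C1 read [C1 read from I: others=['C0=M'] -> C1=S, others downsized to S] -> [S,S]

Answer: S S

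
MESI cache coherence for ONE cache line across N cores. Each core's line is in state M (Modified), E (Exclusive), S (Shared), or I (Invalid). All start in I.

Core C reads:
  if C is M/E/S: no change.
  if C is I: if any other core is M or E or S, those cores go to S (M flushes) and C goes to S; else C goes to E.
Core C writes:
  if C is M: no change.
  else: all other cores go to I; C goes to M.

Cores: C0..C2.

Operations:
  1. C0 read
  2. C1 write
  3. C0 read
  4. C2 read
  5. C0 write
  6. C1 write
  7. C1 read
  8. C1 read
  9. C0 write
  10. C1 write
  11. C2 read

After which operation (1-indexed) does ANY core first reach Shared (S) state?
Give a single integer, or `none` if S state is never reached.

Answer: 3

Derivation:
Op 1: C0 read [C0 read from I: no other sharers -> C0=E (exclusive)] -> [E,I,I]
Op 2: C1 write [C1 write: invalidate ['C0=E'] -> C1=M] -> [I,M,I]
Op 3: C0 read [C0 read from I: others=['C1=M'] -> C0=S, others downsized to S] -> [S,S,I]
  -> First S state at op 3; remaining ops need not be traced.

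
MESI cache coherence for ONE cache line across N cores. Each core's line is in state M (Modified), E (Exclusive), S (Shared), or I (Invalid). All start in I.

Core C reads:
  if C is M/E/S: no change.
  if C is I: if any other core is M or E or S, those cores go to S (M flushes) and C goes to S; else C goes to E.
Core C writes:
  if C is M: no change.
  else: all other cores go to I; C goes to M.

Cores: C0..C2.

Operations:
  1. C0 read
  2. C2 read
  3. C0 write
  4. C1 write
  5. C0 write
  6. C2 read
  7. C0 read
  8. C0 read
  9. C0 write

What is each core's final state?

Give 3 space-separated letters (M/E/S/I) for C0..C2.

Answer: M I I

Derivation:
Op 1: C0 read [C0 read from I: no other sharers -> C0=E (exclusive)] -> [E,I,I]
Op 2: C2 read [C2 read from I: others=['C0=E'] -> C2=S, others downsized to S] -> [S,I,S]
Op 3: C0 write [C0 write: invalidate ['C2=S'] -> C0=M] -> [M,I,I]
Op 4: C1 write [C1 write: invalidate ['C0=M'] -> C1=M] -> [I,M,I]
Op 5: C0 write [C0 write: invalidate ['C1=M'] -> C0=M] -> [M,I,I]
Op 6: C2 read [C2 read from I: others=['C0=M'] -> C2=S, others downsized to S] -> [S,I,S]
Op 7: C0 read [C0 read: already in S, no change] -> [S,I,S]
Op 8: C0 read [C0 read: already in S, no change] -> [S,I,S]
Op 9: C0 write [C0 write: invalidate ['C2=S'] -> C0=M] -> [M,I,I]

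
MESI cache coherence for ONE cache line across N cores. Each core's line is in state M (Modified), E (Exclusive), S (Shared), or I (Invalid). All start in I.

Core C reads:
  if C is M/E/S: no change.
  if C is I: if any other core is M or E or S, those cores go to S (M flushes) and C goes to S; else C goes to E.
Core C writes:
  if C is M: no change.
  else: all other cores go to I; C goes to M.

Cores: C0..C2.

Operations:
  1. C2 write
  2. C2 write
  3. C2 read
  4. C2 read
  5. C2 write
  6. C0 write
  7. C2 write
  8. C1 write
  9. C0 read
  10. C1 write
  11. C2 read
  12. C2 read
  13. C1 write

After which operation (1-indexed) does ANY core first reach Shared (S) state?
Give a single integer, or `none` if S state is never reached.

Op 1: C2 write [C2 write: invalidate none -> C2=M] -> [I,I,M]
Op 2: C2 write [C2 write: already M (modified), no change] -> [I,I,M]
Op 3: C2 read [C2 read: already in M, no change] -> [I,I,M]
Op 4: C2 read [C2 read: already in M, no change] -> [I,I,M]
Op 5: C2 write [C2 write: already M (modified), no change] -> [I,I,M]
Op 6: C0 write [C0 write: invalidate ['C2=M'] -> C0=M] -> [M,I,I]
Op 7: C2 write [C2 write: invalidate ['C0=M'] -> C2=M] -> [I,I,M]
Op 8: C1 write [C1 write: invalidate ['C2=M'] -> C1=M] -> [I,M,I]
Op 9: C0 read [C0 read from I: others=['C1=M'] -> C0=S, others downsized to S] -> [S,S,I]
  -> First S state at op 9; remaining ops need not be traced.

Answer: 9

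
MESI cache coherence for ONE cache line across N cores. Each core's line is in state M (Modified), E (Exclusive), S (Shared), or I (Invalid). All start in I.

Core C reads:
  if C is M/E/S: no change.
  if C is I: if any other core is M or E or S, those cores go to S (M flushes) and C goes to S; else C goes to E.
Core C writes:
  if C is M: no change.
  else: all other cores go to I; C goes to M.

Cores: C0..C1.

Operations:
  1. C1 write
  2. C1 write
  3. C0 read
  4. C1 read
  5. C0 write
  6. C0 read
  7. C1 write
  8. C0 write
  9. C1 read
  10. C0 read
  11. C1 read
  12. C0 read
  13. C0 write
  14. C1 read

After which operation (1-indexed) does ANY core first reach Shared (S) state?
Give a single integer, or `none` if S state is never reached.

Answer: 3

Derivation:
Op 1: C1 write [C1 write: invalidate none -> C1=M] -> [I,M]
Op 2: C1 write [C1 write: already M (modified), no change] -> [I,M]
Op 3: C0 read [C0 read from I: others=['C1=M'] -> C0=S, others downsized to S] -> [S,S]
  -> First S state at op 3; remaining ops need not be traced.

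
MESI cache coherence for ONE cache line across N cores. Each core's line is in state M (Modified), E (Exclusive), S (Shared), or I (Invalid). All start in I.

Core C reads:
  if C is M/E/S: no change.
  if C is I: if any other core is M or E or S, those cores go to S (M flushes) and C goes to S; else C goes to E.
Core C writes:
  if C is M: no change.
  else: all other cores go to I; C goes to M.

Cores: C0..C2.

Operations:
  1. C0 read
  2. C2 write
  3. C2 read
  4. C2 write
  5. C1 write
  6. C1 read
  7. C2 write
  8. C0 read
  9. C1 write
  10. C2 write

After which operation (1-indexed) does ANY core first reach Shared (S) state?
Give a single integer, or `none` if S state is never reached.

Answer: 8

Derivation:
Op 1: C0 read [C0 read from I: no other sharers -> C0=E (exclusive)] -> [E,I,I]
Op 2: C2 write [C2 write: invalidate ['C0=E'] -> C2=M] -> [I,I,M]
Op 3: C2 read [C2 read: already in M, no change] -> [I,I,M]
Op 4: C2 write [C2 write: already M (modified), no change] -> [I,I,M]
Op 5: C1 write [C1 write: invalidate ['C2=M'] -> C1=M] -> [I,M,I]
Op 6: C1 read [C1 read: already in M, no change] -> [I,M,I]
Op 7: C2 write [C2 write: invalidate ['C1=M'] -> C2=M] -> [I,I,M]
Op 8: C0 read [C0 read from I: others=['C2=M'] -> C0=S, others downsized to S] -> [S,I,S]
  -> First S state at op 8; remaining ops need not be traced.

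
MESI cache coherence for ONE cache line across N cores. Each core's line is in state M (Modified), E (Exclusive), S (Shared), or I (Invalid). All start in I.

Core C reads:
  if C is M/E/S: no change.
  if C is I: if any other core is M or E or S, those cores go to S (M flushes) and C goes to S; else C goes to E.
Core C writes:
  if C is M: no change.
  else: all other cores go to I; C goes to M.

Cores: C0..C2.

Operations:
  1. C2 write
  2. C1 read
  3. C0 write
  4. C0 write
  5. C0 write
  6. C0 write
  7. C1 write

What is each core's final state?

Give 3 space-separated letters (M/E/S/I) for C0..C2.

Op 1: C2 write [C2 write: invalidate none -> C2=M] -> [I,I,M]
Op 2: C1 read [C1 read from I: others=['C2=M'] -> C1=S, others downsized to S] -> [I,S,S]
Op 3: C0 write [C0 write: invalidate ['C1=S', 'C2=S'] -> C0=M] -> [M,I,I]
Op 4: C0 write [C0 write: already M (modified), no change] -> [M,I,I]
Op 5: C0 write [C0 write: already M (modified), no change] -> [M,I,I]
Op 6: C0 write [C0 write: already M (modified), no change] -> [M,I,I]
Op 7: C1 write [C1 write: invalidate ['C0=M'] -> C1=M] -> [I,M,I]

Answer: I M I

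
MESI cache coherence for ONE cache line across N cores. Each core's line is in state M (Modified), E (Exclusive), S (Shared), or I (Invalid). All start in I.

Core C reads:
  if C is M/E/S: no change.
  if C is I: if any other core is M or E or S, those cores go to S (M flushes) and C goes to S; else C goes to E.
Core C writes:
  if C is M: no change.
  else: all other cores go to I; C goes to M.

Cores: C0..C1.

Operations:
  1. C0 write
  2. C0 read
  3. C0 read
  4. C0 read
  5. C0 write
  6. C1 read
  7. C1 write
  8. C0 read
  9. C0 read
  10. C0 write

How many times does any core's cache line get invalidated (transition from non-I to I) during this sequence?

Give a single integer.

Answer: 2

Derivation:
Op 1: C0 write [C0 write: invalidate none -> C0=M] -> [M,I] (invalidations this op: 0; running total: 0)
Op 2: C0 read [C0 read: already in M, no change] -> [M,I] (invalidations this op: 0; running total: 0)
Op 3: C0 read [C0 read: already in M, no change] -> [M,I] (invalidations this op: 0; running total: 0)
Op 4: C0 read [C0 read: already in M, no change] -> [M,I] (invalidations this op: 0; running total: 0)
Op 5: C0 write [C0 write: already M (modified), no change] -> [M,I] (invalidations this op: 0; running total: 0)
Op 6: C1 read [C1 read from I: others=['C0=M'] -> C1=S, others downsized to S] -> [S,S] (invalidations this op: 0; running total: 0)
Op 7: C1 write [C1 write: invalidate ['C0=S'] -> C1=M] -> [I,M] (invalidations this op: 1; running total: 1)
Op 8: C0 read [C0 read from I: others=['C1=M'] -> C0=S, others downsized to S] -> [S,S] (invalidations this op: 0; running total: 1)
Op 9: C0 read [C0 read: already in S, no change] -> [S,S] (invalidations this op: 0; running total: 1)
Op 10: C0 write [C0 write: invalidate ['C1=S'] -> C0=M] -> [M,I] (invalidations this op: 1; running total: 2)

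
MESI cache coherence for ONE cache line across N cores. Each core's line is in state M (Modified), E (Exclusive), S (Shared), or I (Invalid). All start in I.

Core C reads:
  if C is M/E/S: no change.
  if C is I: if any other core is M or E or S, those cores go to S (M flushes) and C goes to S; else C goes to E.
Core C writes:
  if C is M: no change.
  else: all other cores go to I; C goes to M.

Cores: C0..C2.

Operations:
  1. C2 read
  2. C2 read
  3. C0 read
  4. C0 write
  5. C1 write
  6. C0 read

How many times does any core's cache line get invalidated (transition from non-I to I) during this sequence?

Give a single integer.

Op 1: C2 read [C2 read from I: no other sharers -> C2=E (exclusive)] -> [I,I,E] (invalidations this op: 0; running total: 0)
Op 2: C2 read [C2 read: already in E, no change] -> [I,I,E] (invalidations this op: 0; running total: 0)
Op 3: C0 read [C0 read from I: others=['C2=E'] -> C0=S, others downsized to S] -> [S,I,S] (invalidations this op: 0; running total: 0)
Op 4: C0 write [C0 write: invalidate ['C2=S'] -> C0=M] -> [M,I,I] (invalidations this op: 1; running total: 1)
Op 5: C1 write [C1 write: invalidate ['C0=M'] -> C1=M] -> [I,M,I] (invalidations this op: 1; running total: 2)
Op 6: C0 read [C0 read from I: others=['C1=M'] -> C0=S, others downsized to S] -> [S,S,I] (invalidations this op: 0; running total: 2)

Answer: 2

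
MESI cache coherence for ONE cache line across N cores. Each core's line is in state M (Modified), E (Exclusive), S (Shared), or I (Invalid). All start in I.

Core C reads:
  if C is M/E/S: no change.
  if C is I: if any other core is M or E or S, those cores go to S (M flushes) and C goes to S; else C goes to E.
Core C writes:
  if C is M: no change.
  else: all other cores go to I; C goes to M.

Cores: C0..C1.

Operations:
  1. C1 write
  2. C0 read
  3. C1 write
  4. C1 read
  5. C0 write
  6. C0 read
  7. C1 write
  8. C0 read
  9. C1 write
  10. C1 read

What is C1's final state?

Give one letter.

Op 1: C1 write [C1 write: invalidate none -> C1=M] -> [I,M]
Op 2: C0 read [C0 read from I: others=['C1=M'] -> C0=S, others downsized to S] -> [S,S]
Op 3: C1 write [C1 write: invalidate ['C0=S'] -> C1=M] -> [I,M]
Op 4: C1 read [C1 read: already in M, no change] -> [I,M]
Op 5: C0 write [C0 write: invalidate ['C1=M'] -> C0=M] -> [M,I]
Op 6: C0 read [C0 read: already in M, no change] -> [M,I]
Op 7: C1 write [C1 write: invalidate ['C0=M'] -> C1=M] -> [I,M]
Op 8: C0 read [C0 read from I: others=['C1=M'] -> C0=S, others downsized to S] -> [S,S]
Op 9: C1 write [C1 write: invalidate ['C0=S'] -> C1=M] -> [I,M]
Op 10: C1 read [C1 read: already in M, no change] -> [I,M]

Answer: M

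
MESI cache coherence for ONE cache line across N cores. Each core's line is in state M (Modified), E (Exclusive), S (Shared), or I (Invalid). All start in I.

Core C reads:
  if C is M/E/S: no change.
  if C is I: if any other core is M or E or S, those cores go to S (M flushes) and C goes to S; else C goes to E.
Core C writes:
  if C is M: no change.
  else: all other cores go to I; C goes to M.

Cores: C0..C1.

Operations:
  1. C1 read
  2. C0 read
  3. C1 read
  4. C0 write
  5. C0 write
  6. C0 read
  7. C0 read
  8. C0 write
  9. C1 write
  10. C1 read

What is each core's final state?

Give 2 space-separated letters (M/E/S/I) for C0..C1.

Answer: I M

Derivation:
Op 1: C1 read [C1 read from I: no other sharers -> C1=E (exclusive)] -> [I,E]
Op 2: C0 read [C0 read from I: others=['C1=E'] -> C0=S, others downsized to S] -> [S,S]
Op 3: C1 read [C1 read: already in S, no change] -> [S,S]
Op 4: C0 write [C0 write: invalidate ['C1=S'] -> C0=M] -> [M,I]
Op 5: C0 write [C0 write: already M (modified), no change] -> [M,I]
Op 6: C0 read [C0 read: already in M, no change] -> [M,I]
Op 7: C0 read [C0 read: already in M, no change] -> [M,I]
Op 8: C0 write [C0 write: already M (modified), no change] -> [M,I]
Op 9: C1 write [C1 write: invalidate ['C0=M'] -> C1=M] -> [I,M]
Op 10: C1 read [C1 read: already in M, no change] -> [I,M]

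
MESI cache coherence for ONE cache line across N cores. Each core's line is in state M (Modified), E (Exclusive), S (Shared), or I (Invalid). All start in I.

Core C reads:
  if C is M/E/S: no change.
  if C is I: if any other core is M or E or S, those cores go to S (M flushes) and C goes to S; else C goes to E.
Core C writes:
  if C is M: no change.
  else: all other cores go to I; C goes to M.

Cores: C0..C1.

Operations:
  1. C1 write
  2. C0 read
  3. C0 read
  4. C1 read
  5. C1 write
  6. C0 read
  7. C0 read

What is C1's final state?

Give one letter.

Op 1: C1 write [C1 write: invalidate none -> C1=M] -> [I,M]
Op 2: C0 read [C0 read from I: others=['C1=M'] -> C0=S, others downsized to S] -> [S,S]
Op 3: C0 read [C0 read: already in S, no change] -> [S,S]
Op 4: C1 read [C1 read: already in S, no change] -> [S,S]
Op 5: C1 write [C1 write: invalidate ['C0=S'] -> C1=M] -> [I,M]
Op 6: C0 read [C0 read from I: others=['C1=M'] -> C0=S, others downsized to S] -> [S,S]
Op 7: C0 read [C0 read: already in S, no change] -> [S,S]

Answer: S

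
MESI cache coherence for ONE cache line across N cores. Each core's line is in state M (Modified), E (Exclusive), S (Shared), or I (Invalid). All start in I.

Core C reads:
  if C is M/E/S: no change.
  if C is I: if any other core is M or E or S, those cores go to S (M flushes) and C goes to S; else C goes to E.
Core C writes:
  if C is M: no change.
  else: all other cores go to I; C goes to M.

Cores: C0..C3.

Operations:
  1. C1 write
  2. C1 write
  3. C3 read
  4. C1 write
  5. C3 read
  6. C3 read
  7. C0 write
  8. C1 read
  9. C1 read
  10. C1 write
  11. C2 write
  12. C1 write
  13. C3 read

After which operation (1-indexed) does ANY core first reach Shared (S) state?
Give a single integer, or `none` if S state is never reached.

Op 1: C1 write [C1 write: invalidate none -> C1=M] -> [I,M,I,I]
Op 2: C1 write [C1 write: already M (modified), no change] -> [I,M,I,I]
Op 3: C3 read [C3 read from I: others=['C1=M'] -> C3=S, others downsized to S] -> [I,S,I,S]
  -> First S state at op 3; remaining ops need not be traced.

Answer: 3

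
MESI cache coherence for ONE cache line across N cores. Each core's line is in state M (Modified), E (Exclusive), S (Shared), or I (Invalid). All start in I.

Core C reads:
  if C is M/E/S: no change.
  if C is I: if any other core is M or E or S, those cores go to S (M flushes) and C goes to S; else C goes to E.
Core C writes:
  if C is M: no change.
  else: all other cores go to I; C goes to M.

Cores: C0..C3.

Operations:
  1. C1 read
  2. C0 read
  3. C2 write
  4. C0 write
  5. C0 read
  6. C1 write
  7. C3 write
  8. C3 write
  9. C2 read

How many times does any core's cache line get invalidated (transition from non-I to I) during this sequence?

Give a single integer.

Op 1: C1 read [C1 read from I: no other sharers -> C1=E (exclusive)] -> [I,E,I,I] (invalidations this op: 0; running total: 0)
Op 2: C0 read [C0 read from I: others=['C1=E'] -> C0=S, others downsized to S] -> [S,S,I,I] (invalidations this op: 0; running total: 0)
Op 3: C2 write [C2 write: invalidate ['C0=S', 'C1=S'] -> C2=M] -> [I,I,M,I] (invalidations this op: 2; running total: 2)
Op 4: C0 write [C0 write: invalidate ['C2=M'] -> C0=M] -> [M,I,I,I] (invalidations this op: 1; running total: 3)
Op 5: C0 read [C0 read: already in M, no change] -> [M,I,I,I] (invalidations this op: 0; running total: 3)
Op 6: C1 write [C1 write: invalidate ['C0=M'] -> C1=M] -> [I,M,I,I] (invalidations this op: 1; running total: 4)
Op 7: C3 write [C3 write: invalidate ['C1=M'] -> C3=M] -> [I,I,I,M] (invalidations this op: 1; running total: 5)
Op 8: C3 write [C3 write: already M (modified), no change] -> [I,I,I,M] (invalidations this op: 0; running total: 5)
Op 9: C2 read [C2 read from I: others=['C3=M'] -> C2=S, others downsized to S] -> [I,I,S,S] (invalidations this op: 0; running total: 5)

Answer: 5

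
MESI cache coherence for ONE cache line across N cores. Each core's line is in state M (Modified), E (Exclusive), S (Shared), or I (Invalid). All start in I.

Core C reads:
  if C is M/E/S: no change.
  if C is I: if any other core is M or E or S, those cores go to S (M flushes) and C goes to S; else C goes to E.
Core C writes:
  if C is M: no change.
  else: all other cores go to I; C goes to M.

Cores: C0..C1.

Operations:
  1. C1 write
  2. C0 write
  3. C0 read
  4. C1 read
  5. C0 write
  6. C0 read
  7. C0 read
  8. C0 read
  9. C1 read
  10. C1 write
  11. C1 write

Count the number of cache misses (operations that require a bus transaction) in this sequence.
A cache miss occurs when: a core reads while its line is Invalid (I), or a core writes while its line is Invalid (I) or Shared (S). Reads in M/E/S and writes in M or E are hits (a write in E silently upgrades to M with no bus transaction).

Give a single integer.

Answer: 6

Derivation:
Op 1: C1 write [C1 write: invalidate none -> C1=M] -> [I,M] [MISS #1: write from I]
Op 2: C0 write [C0 write: invalidate ['C1=M'] -> C0=M] -> [M,I] [MISS #2: write from I]
Op 3: C0 read [C0 read: already in M, no change] -> [M,I] [hit: read from M]
Op 4: C1 read [C1 read from I: others=['C0=M'] -> C1=S, others downsized to S] -> [S,S] [MISS #3: read from I]
Op 5: C0 write [C0 write: invalidate ['C1=S'] -> C0=M] -> [M,I] [MISS #4: write from S]
Op 6: C0 read [C0 read: already in M, no change] -> [M,I] [hit: read from M]
Op 7: C0 read [C0 read: already in M, no change] -> [M,I] [hit: read from M]
Op 8: C0 read [C0 read: already in M, no change] -> [M,I] [hit: read from M]
Op 9: C1 read [C1 read from I: others=['C0=M'] -> C1=S, others downsized to S] -> [S,S] [MISS #5: read from I]
Op 10: C1 write [C1 write: invalidate ['C0=S'] -> C1=M] -> [I,M] [MISS #6: write from S]
Op 11: C1 write [C1 write: already M (modified), no change] -> [I,M] [hit: write from M]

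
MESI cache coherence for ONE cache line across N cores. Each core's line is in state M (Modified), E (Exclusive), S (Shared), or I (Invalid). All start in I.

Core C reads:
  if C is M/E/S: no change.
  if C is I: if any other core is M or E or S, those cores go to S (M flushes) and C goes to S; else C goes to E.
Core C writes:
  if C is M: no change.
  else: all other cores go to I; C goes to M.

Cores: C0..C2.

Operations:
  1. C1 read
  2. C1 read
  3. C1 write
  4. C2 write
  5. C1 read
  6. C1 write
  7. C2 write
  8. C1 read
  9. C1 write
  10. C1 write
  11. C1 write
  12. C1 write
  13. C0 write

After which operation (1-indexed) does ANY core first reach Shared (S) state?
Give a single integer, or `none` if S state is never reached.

Op 1: C1 read [C1 read from I: no other sharers -> C1=E (exclusive)] -> [I,E,I]
Op 2: C1 read [C1 read: already in E, no change] -> [I,E,I]
Op 3: C1 write [C1 write: invalidate none -> C1=M] -> [I,M,I]
Op 4: C2 write [C2 write: invalidate ['C1=M'] -> C2=M] -> [I,I,M]
Op 5: C1 read [C1 read from I: others=['C2=M'] -> C1=S, others downsized to S] -> [I,S,S]
  -> First S state at op 5; remaining ops need not be traced.

Answer: 5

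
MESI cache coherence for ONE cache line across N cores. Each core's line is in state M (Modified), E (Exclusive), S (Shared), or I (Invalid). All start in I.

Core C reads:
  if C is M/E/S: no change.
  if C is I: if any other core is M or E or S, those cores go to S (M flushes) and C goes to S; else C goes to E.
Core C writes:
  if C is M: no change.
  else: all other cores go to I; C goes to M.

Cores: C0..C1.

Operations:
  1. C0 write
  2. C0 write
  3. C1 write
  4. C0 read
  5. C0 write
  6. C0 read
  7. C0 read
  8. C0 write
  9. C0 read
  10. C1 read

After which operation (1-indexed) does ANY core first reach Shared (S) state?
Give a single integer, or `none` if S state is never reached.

Op 1: C0 write [C0 write: invalidate none -> C0=M] -> [M,I]
Op 2: C0 write [C0 write: already M (modified), no change] -> [M,I]
Op 3: C1 write [C1 write: invalidate ['C0=M'] -> C1=M] -> [I,M]
Op 4: C0 read [C0 read from I: others=['C1=M'] -> C0=S, others downsized to S] -> [S,S]
  -> First S state at op 4; remaining ops need not be traced.

Answer: 4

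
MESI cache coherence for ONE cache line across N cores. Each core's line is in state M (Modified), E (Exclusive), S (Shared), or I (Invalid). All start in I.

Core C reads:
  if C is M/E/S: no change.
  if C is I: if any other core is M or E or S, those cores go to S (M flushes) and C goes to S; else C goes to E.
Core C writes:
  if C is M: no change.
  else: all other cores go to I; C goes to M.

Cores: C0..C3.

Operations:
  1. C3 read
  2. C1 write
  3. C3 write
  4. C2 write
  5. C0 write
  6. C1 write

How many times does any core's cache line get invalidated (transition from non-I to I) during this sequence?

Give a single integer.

Op 1: C3 read [C3 read from I: no other sharers -> C3=E (exclusive)] -> [I,I,I,E] (invalidations this op: 0; running total: 0)
Op 2: C1 write [C1 write: invalidate ['C3=E'] -> C1=M] -> [I,M,I,I] (invalidations this op: 1; running total: 1)
Op 3: C3 write [C3 write: invalidate ['C1=M'] -> C3=M] -> [I,I,I,M] (invalidations this op: 1; running total: 2)
Op 4: C2 write [C2 write: invalidate ['C3=M'] -> C2=M] -> [I,I,M,I] (invalidations this op: 1; running total: 3)
Op 5: C0 write [C0 write: invalidate ['C2=M'] -> C0=M] -> [M,I,I,I] (invalidations this op: 1; running total: 4)
Op 6: C1 write [C1 write: invalidate ['C0=M'] -> C1=M] -> [I,M,I,I] (invalidations this op: 1; running total: 5)

Answer: 5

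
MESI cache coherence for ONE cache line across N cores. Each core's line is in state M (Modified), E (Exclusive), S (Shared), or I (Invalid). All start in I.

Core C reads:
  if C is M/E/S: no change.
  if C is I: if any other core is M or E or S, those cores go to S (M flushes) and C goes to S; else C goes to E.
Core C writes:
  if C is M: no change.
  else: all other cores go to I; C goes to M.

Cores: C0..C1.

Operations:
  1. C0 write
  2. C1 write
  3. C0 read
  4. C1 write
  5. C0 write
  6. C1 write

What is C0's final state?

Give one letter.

Answer: I

Derivation:
Op 1: C0 write [C0 write: invalidate none -> C0=M] -> [M,I]
Op 2: C1 write [C1 write: invalidate ['C0=M'] -> C1=M] -> [I,M]
Op 3: C0 read [C0 read from I: others=['C1=M'] -> C0=S, others downsized to S] -> [S,S]
Op 4: C1 write [C1 write: invalidate ['C0=S'] -> C1=M] -> [I,M]
Op 5: C0 write [C0 write: invalidate ['C1=M'] -> C0=M] -> [M,I]
Op 6: C1 write [C1 write: invalidate ['C0=M'] -> C1=M] -> [I,M]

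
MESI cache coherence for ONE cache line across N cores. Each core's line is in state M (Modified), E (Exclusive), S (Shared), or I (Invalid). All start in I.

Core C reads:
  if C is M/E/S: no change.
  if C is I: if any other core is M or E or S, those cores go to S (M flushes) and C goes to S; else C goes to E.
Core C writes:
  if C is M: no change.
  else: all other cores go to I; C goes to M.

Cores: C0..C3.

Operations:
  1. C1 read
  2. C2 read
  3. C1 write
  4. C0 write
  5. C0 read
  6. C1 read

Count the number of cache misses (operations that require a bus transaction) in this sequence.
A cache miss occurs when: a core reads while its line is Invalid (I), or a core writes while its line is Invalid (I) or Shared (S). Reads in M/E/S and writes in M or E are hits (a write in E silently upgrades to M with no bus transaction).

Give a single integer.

Op 1: C1 read [C1 read from I: no other sharers -> C1=E (exclusive)] -> [I,E,I,I] [MISS #1: read from I]
Op 2: C2 read [C2 read from I: others=['C1=E'] -> C2=S, others downsized to S] -> [I,S,S,I] [MISS #2: read from I]
Op 3: C1 write [C1 write: invalidate ['C2=S'] -> C1=M] -> [I,M,I,I] [MISS #3: write from S]
Op 4: C0 write [C0 write: invalidate ['C1=M'] -> C0=M] -> [M,I,I,I] [MISS #4: write from I]
Op 5: C0 read [C0 read: already in M, no change] -> [M,I,I,I] [hit: read from M]
Op 6: C1 read [C1 read from I: others=['C0=M'] -> C1=S, others downsized to S] -> [S,S,I,I] [MISS #5: read from I]

Answer: 5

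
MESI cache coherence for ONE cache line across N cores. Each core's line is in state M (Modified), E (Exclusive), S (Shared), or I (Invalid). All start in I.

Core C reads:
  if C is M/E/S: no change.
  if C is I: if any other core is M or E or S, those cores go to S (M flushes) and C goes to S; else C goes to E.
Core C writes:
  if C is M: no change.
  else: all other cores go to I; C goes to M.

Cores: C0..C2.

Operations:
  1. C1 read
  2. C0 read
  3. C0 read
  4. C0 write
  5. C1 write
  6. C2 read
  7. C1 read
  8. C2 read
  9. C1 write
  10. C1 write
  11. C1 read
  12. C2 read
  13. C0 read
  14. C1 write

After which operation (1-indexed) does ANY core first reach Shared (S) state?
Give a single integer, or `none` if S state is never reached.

Answer: 2

Derivation:
Op 1: C1 read [C1 read from I: no other sharers -> C1=E (exclusive)] -> [I,E,I]
Op 2: C0 read [C0 read from I: others=['C1=E'] -> C0=S, others downsized to S] -> [S,S,I]
  -> First S state at op 2; remaining ops need not be traced.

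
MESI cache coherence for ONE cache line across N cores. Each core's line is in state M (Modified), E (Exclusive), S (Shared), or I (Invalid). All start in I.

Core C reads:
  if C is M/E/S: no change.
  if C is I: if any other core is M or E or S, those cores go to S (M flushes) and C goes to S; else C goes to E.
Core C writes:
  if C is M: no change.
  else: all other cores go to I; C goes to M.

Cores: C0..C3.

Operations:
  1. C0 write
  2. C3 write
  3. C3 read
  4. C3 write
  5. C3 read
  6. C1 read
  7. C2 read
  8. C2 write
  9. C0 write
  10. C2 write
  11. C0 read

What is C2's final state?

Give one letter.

Op 1: C0 write [C0 write: invalidate none -> C0=M] -> [M,I,I,I]
Op 2: C3 write [C3 write: invalidate ['C0=M'] -> C3=M] -> [I,I,I,M]
Op 3: C3 read [C3 read: already in M, no change] -> [I,I,I,M]
Op 4: C3 write [C3 write: already M (modified), no change] -> [I,I,I,M]
Op 5: C3 read [C3 read: already in M, no change] -> [I,I,I,M]
Op 6: C1 read [C1 read from I: others=['C3=M'] -> C1=S, others downsized to S] -> [I,S,I,S]
Op 7: C2 read [C2 read from I: others=['C1=S', 'C3=S'] -> C2=S, others downsized to S] -> [I,S,S,S]
Op 8: C2 write [C2 write: invalidate ['C1=S', 'C3=S'] -> C2=M] -> [I,I,M,I]
Op 9: C0 write [C0 write: invalidate ['C2=M'] -> C0=M] -> [M,I,I,I]
Op 10: C2 write [C2 write: invalidate ['C0=M'] -> C2=M] -> [I,I,M,I]
Op 11: C0 read [C0 read from I: others=['C2=M'] -> C0=S, others downsized to S] -> [S,I,S,I]

Answer: S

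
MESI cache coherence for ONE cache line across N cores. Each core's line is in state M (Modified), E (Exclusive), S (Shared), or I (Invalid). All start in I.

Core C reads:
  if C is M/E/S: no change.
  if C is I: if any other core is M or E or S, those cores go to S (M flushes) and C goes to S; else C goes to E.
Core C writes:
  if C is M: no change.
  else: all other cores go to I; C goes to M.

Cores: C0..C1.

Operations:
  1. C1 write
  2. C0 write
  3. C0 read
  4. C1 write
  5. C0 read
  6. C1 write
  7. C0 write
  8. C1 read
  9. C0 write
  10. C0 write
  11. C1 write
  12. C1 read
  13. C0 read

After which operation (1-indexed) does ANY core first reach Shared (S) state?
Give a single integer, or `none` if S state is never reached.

Op 1: C1 write [C1 write: invalidate none -> C1=M] -> [I,M]
Op 2: C0 write [C0 write: invalidate ['C1=M'] -> C0=M] -> [M,I]
Op 3: C0 read [C0 read: already in M, no change] -> [M,I]
Op 4: C1 write [C1 write: invalidate ['C0=M'] -> C1=M] -> [I,M]
Op 5: C0 read [C0 read from I: others=['C1=M'] -> C0=S, others downsized to S] -> [S,S]
  -> First S state at op 5; remaining ops need not be traced.

Answer: 5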